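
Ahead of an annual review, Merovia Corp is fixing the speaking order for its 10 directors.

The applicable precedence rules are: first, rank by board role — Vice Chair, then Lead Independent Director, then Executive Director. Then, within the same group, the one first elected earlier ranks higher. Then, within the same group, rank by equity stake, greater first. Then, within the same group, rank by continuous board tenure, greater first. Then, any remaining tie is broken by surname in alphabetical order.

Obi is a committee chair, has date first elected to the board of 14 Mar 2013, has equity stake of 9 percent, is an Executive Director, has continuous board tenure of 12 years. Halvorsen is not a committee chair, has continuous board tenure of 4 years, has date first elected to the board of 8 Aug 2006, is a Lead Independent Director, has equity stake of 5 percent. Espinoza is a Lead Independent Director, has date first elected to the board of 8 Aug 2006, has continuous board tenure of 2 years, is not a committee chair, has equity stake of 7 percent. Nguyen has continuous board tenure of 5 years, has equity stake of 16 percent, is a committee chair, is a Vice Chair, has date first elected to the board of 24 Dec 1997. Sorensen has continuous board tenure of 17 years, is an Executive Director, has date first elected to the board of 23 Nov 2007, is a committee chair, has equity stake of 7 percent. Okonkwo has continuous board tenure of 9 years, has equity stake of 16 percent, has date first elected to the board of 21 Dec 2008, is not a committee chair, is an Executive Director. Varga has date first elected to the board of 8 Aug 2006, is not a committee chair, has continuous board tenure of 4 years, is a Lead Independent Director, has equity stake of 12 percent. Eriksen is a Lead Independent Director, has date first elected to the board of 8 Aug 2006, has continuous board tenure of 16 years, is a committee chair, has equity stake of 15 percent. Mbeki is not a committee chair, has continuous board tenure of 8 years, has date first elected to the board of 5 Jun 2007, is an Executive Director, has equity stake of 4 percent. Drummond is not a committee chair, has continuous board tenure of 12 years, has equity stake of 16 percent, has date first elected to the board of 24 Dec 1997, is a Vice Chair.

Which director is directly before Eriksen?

By board role: Drummond and Nguyen (Vice Chair); then Eriksen, Varga, Espinoza and Halvorsen (Lead Independent Director); then Mbeki, Sorensen, Okonkwo and Obi (Executive Director).
Drummond and Nguyen both have date first elected to the board 24 Dec 1997, so the next rule applies.
Drummond and Nguyen both have equity stake 16 percent, so the next rule applies.
Among Drummond and Nguyen, by continuous board tenure (higher first): Drummond (12 years) before Nguyen (5 years).
Eriksen, Varga, Espinoza and Halvorsen all have date first elected to the board 8 Aug 2006, so the next rule applies.
Among Eriksen, Varga, Espinoza and Halvorsen, by equity stake (higher first): Eriksen (15 percent) before Varga (12 percent) before Espinoza (7 percent) before Halvorsen (5 percent).
Among Mbeki, Sorensen, Okonkwo and Obi, by date first elected to the board (earlier first): Mbeki (5 Jun 2007) before Sorensen (23 Nov 2007) before Okonkwo (21 Dec 2008) before Obi (14 Mar 2013).
Order: Drummond, Nguyen, Eriksen, Varga, Espinoza, Halvorsen, Mbeki, Sorensen, Okonkwo, Obi.

Nguyen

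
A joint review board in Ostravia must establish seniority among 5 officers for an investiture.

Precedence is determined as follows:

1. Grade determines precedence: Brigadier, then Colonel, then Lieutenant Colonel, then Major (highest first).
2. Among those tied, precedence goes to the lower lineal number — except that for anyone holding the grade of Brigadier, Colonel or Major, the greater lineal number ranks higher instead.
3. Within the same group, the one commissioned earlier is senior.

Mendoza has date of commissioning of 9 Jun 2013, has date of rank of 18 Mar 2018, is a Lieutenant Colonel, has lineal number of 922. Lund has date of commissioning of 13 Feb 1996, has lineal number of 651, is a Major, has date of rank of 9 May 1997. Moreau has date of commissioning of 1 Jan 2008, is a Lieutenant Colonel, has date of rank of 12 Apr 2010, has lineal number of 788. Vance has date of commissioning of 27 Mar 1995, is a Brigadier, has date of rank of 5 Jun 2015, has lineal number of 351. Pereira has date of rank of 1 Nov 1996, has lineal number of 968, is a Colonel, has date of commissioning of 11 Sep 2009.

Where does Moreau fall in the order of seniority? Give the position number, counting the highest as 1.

3

By grade: Vance (Brigadier); then Pereira (Colonel); then Moreau and Mendoza (Lieutenant Colonel); then Lund (Major).
Among Moreau and Mendoza, by lineal number (lower first): Moreau (788) before Mendoza (922).
Order: Vance, Pereira, Moreau, Mendoza, Lund. So position 3.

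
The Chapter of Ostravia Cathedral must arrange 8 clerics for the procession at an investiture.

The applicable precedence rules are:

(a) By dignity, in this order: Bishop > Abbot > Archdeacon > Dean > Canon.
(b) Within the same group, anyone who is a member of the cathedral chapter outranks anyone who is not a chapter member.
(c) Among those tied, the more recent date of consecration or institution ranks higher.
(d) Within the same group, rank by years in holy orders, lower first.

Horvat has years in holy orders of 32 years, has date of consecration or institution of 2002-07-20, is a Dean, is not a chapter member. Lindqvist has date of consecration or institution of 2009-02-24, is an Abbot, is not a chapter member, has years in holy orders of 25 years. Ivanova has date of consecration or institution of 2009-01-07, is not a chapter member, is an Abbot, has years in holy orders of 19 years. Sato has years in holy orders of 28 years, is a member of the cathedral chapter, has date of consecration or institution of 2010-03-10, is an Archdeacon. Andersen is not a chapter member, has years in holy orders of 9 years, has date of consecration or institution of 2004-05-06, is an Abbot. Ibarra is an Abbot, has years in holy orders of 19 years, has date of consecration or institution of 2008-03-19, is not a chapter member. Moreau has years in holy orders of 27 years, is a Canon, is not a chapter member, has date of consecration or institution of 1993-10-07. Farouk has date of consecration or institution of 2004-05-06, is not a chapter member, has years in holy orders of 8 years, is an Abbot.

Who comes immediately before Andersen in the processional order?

By dignity: Lindqvist, Ivanova, Ibarra, Farouk and Andersen (Abbot); then Sato (Archdeacon); then Horvat (Dean); then Moreau (Canon).
Lindqvist, Ivanova, Ibarra, Farouk and Andersen are each not a chapter member, so the next rule applies.
Among Lindqvist, Ivanova, Ibarra, Farouk and Andersen, by date of consecration or institution (later first): Lindqvist (2009-02-24) before Ivanova (2009-01-07) before Ibarra (2008-03-19) before Farouk and Andersen (2004-05-06).
Among Farouk and Andersen, by years in holy orders (lower first): Farouk (8 years) before Andersen (9 years).
Order: Lindqvist, Ivanova, Ibarra, Farouk, Andersen, Sato, Horvat, Moreau.

Farouk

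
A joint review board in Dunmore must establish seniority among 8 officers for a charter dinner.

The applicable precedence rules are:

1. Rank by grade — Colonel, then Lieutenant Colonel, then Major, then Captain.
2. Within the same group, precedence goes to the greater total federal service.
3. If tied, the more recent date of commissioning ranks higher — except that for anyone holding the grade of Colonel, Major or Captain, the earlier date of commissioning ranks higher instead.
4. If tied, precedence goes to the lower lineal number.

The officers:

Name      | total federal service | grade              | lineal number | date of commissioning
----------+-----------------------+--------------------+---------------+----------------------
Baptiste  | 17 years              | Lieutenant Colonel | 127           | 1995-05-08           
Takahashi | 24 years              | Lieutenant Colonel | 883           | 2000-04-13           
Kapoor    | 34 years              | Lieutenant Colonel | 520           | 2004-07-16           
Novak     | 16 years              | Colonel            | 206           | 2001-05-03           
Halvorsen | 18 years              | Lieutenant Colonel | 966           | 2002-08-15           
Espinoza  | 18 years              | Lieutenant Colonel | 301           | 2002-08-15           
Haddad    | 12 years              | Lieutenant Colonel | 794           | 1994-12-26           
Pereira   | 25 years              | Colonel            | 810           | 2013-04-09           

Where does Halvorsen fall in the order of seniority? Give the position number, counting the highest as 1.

By grade: Pereira and Novak (Colonel); then Kapoor, Takahashi, Espinoza, Halvorsen, Baptiste and Haddad (Lieutenant Colonel).
Among Pereira and Novak, by total federal service (higher first): Pereira (25 years) before Novak (16 years).
Among Kapoor, Takahashi, Espinoza, Halvorsen, Baptiste and Haddad, by total federal service (higher first): Kapoor (34 years) before Takahashi (24 years) before Espinoza and Halvorsen (18 years) before Baptiste (17 years) before Haddad (12 years).
Espinoza and Halvorsen both have date of commissioning 2002-08-15, so the next rule applies.
Among Espinoza and Halvorsen, by lineal number (lower first): Espinoza (301) before Halvorsen (966).
Order: Pereira, Novak, Kapoor, Takahashi, Espinoza, Halvorsen, Baptiste, Haddad. So position 6.

6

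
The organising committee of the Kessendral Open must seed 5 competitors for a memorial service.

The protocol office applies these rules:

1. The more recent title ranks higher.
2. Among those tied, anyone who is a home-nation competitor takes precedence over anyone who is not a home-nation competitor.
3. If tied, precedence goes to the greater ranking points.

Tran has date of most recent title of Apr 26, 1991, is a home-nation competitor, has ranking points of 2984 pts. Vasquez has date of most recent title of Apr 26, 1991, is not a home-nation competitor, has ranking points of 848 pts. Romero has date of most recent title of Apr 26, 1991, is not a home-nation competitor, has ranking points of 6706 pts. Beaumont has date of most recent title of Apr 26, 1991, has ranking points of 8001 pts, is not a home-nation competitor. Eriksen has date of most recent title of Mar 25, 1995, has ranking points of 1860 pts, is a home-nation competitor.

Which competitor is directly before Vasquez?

Romero

By date of most recent title (later first): Eriksen (Mar 25, 1995); then Tran, Beaumont, Romero and Vasquez (each Apr 26, 1991).
Among Tran, Beaumont, Romero and Vasquez, a home-nation competitor before not a home-nation competitor: Tran (a home-nation competitor) before Beaumont, Romero and Vasquez (not a home-nation competitor).
Among Beaumont, Romero and Vasquez, by ranking points (higher first): Beaumont (8001 pts) before Romero (6706 pts) before Vasquez (848 pts).
Order: Eriksen, Tran, Beaumont, Romero, Vasquez.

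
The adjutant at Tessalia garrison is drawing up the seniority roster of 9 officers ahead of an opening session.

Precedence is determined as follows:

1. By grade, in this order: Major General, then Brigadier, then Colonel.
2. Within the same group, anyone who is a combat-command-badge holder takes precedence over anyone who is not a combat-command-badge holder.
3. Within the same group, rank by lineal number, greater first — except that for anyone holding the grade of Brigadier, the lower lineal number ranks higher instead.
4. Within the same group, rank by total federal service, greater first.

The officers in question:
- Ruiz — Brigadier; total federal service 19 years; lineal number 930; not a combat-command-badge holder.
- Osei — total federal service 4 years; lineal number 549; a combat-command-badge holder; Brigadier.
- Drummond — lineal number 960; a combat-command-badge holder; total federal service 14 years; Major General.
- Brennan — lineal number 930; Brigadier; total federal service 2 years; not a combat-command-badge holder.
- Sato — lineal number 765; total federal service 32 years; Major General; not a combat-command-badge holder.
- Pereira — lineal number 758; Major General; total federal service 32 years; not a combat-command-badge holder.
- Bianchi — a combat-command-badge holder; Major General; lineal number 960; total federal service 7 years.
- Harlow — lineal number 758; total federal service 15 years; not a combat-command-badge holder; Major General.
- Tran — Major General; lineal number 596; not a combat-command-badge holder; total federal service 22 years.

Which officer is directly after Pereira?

By grade: Drummond, Bianchi, Sato, Pereira, Harlow and Tran (Major General); then Osei, Ruiz and Brennan (Brigadier).
Among Drummond, Bianchi, Sato, Pereira, Harlow and Tran, a combat-command-badge holder before not a combat-command-badge holder: Drummond and Bianchi (a combat-command-badge holder) before Sato, Pereira, Harlow and Tran (not a combat-command-badge holder).
Drummond and Bianchi both have lineal number 960, so the next rule applies.
Among Drummond and Bianchi, by total federal service (higher first): Drummond (14 years) before Bianchi (7 years).
Among Sato, Pereira, Harlow and Tran, by lineal number (higher first): Sato (765) before Pereira and Harlow (758) before Tran (596).
Among Pereira and Harlow, by total federal service (higher first): Pereira (32 years) before Harlow (15 years).
Among Osei, Ruiz and Brennan, a combat-command-badge holder before not a combat-command-badge holder: Osei (a combat-command-badge holder) before Ruiz and Brennan (not a combat-command-badge holder).
Ruiz and Brennan both have lineal number 930, so the next rule applies.
Among Ruiz and Brennan, by total federal service (higher first): Ruiz (19 years) before Brennan (2 years).
Order: Drummond, Bianchi, Sato, Pereira, Harlow, Tran, Osei, Ruiz, Brennan.

Harlow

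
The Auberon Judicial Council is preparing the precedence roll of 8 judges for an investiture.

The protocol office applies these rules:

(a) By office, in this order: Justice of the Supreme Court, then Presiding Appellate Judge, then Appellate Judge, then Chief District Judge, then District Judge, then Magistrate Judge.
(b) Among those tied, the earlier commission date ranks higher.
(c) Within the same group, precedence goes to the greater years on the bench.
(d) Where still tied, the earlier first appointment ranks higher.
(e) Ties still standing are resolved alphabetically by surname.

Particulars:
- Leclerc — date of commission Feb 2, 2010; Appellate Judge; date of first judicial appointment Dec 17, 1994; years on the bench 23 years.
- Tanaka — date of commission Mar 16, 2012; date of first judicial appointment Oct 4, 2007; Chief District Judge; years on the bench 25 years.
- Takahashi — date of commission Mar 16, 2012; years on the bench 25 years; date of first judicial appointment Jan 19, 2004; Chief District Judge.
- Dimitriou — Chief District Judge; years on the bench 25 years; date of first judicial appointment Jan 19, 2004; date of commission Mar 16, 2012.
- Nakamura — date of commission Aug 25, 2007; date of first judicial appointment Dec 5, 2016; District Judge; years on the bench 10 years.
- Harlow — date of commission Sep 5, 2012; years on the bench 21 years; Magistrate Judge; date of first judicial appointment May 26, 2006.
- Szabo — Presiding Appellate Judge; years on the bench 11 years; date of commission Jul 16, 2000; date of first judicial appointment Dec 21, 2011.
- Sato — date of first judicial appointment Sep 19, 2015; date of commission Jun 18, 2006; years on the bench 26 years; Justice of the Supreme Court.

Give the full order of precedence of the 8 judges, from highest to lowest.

By office: Sato (Justice of the Supreme Court); then Szabo (Presiding Appellate Judge); then Leclerc (Appellate Judge); then Dimitriou, Takahashi and Tanaka (Chief District Judge); then Nakamura (District Judge); then Harlow (Magistrate Judge).
Dimitriou, Takahashi and Tanaka all have date of commission Mar 16, 2012, so the next rule applies.
Dimitriou, Takahashi and Tanaka all have years on the bench 25 years, so the next rule applies.
Among Dimitriou, Takahashi and Tanaka, by date of first judicial appointment (earlier first): Dimitriou and Takahashi (Jan 19, 2004) before Tanaka (Oct 4, 2007).
Among Dimitriou and Takahashi, alphabetically by surname: Dimitriou before Takahashi.
Full order: Sato, Szabo, Leclerc, Dimitriou, Takahashi, Tanaka, Nakamura, Harlow.

Sato, Szabo, Leclerc, Dimitriou, Takahashi, Tanaka, Nakamura, Harlow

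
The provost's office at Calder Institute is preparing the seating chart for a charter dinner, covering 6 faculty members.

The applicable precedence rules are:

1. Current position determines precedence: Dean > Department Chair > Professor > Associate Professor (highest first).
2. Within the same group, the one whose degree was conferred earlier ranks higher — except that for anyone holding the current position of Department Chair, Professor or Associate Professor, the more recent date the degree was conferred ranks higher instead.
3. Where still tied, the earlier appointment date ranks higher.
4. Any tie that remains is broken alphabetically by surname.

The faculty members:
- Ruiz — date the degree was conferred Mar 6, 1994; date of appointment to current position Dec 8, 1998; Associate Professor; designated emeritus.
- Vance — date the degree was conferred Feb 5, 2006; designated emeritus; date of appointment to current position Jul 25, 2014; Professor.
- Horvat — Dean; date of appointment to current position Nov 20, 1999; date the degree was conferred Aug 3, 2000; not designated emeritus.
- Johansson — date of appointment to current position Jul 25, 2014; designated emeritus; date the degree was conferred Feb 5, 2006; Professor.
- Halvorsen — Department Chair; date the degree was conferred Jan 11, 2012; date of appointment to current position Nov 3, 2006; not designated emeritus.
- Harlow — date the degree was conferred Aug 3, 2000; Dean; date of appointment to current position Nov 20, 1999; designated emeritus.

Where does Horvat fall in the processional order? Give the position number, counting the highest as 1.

By current position: Harlow and Horvat (Dean); then Halvorsen (Department Chair); then Johansson and Vance (Professor); then Ruiz (Associate Professor).
Harlow and Horvat both have date the degree was conferred Aug 3, 2000, so the next rule applies.
Harlow and Horvat both have date of appointment to current position Nov 20, 1999, so the next rule applies.
Among Harlow and Horvat, alphabetically by surname: Harlow before Horvat.
Johansson and Vance both have date the degree was conferred Feb 5, 2006, so the next rule applies.
Johansson and Vance both have date of appointment to current position Jul 25, 2014, so the next rule applies.
Among Johansson and Vance, alphabetically by surname: Johansson before Vance.
Order: Harlow, Horvat, Halvorsen, Johansson, Vance, Ruiz. So position 2.

2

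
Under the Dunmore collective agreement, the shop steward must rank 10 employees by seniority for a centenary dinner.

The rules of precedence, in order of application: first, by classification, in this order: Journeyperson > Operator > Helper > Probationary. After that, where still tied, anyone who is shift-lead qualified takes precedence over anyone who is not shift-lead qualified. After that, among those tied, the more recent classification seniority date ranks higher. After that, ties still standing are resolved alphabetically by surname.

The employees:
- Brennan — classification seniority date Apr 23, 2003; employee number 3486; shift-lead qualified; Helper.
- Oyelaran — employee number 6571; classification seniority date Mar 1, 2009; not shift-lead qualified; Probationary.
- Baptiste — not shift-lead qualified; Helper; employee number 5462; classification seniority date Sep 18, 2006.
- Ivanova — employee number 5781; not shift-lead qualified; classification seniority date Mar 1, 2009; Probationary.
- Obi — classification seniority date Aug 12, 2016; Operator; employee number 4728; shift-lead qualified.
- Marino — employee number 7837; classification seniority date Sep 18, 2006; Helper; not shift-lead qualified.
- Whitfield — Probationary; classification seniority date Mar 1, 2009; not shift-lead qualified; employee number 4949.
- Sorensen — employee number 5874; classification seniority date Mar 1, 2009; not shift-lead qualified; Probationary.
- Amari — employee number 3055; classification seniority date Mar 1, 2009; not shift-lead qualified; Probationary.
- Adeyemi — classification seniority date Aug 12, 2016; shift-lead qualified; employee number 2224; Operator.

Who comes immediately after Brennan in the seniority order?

By classification: Adeyemi and Obi (Operator); then Brennan, Baptiste and Marino (Helper); then Amari, Ivanova, Oyelaran, Sorensen and Whitfield (Probationary).
Adeyemi and Obi are each shift-lead qualified, so the next rule applies.
Adeyemi and Obi both have classification seniority date Aug 12, 2016, so the next rule applies.
Among Adeyemi and Obi, alphabetically by surname: Adeyemi before Obi.
Among Brennan, Baptiste and Marino, shift-lead qualified before not shift-lead qualified: Brennan (shift-lead qualified) before Baptiste and Marino (not shift-lead qualified).
Baptiste and Marino both have classification seniority date Sep 18, 2006, so the next rule applies.
Among Baptiste and Marino, alphabetically by surname: Baptiste before Marino.
Amari, Ivanova, Oyelaran, Sorensen and Whitfield are each not shift-lead qualified, so the next rule applies.
Amari, Ivanova, Oyelaran, Sorensen and Whitfield all have classification seniority date Mar 1, 2009, so the next rule applies.
Among Amari, Ivanova, Oyelaran, Sorensen and Whitfield, alphabetically by surname: Amari before Ivanova before Oyelaran before Sorensen before Whitfield.
Order: Adeyemi, Obi, Brennan, Baptiste, Marino, Amari, Ivanova, Oyelaran, Sorensen, Whitfield.

Baptiste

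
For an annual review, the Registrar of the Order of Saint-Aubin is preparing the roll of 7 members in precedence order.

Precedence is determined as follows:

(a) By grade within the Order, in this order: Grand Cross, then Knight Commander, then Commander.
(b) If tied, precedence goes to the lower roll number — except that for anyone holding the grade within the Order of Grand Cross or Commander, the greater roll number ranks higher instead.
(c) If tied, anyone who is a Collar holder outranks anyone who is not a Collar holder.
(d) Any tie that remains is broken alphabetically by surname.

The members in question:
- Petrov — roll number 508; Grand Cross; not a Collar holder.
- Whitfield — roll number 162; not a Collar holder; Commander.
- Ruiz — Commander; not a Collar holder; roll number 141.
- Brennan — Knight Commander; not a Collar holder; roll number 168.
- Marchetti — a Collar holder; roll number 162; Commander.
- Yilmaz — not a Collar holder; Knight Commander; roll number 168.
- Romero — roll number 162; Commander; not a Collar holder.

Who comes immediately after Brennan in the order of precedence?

Yilmaz

By grade within the Order: Petrov (Grand Cross); then Brennan and Yilmaz (Knight Commander); then Marchetti, Romero, Whitfield and Ruiz (Commander).
Brennan and Yilmaz both have roll number 168, so the next rule applies.
Brennan and Yilmaz are each not a Collar holder, so the next rule applies.
Among Brennan and Yilmaz, alphabetically by surname: Brennan before Yilmaz.
Among Marchetti, Romero, Whitfield and Ruiz, by roll number (higher first) (reversed rule for this group): Marchetti, Romero and Whitfield (162) before Ruiz (141).
Among Marchetti, Romero and Whitfield, a Collar holder before not a Collar holder: Marchetti (a Collar holder) before Romero and Whitfield (not a Collar holder).
Among Romero and Whitfield, alphabetically by surname: Romero before Whitfield.
Order: Petrov, Brennan, Yilmaz, Marchetti, Romero, Whitfield, Ruiz.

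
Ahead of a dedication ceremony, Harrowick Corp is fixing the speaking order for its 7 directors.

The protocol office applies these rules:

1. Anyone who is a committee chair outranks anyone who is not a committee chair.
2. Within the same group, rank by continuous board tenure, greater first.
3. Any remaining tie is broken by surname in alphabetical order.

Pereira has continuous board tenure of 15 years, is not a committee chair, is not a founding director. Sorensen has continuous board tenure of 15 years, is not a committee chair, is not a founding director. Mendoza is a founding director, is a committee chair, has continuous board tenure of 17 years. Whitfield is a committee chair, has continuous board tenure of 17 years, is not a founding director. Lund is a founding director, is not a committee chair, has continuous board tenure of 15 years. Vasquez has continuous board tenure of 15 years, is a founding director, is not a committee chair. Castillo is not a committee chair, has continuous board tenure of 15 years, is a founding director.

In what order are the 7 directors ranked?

By the first rule: Mendoza and Whitfield (both a committee chair); then Castillo, Lund, Pereira, Sorensen and Vasquez (each not a committee chair).
Mendoza and Whitfield both have continuous board tenure 17 years, so the next rule applies.
Among Mendoza and Whitfield, alphabetically by surname: Mendoza before Whitfield.
Castillo, Lund, Pereira, Sorensen and Vasquez all have continuous board tenure 15 years, so the next rule applies.
Among Castillo, Lund, Pereira, Sorensen and Vasquez, alphabetically by surname: Castillo before Lund before Pereira before Sorensen before Vasquez.
Full order: Mendoza, Whitfield, Castillo, Lund, Pereira, Sorensen, Vasquez.

Mendoza, Whitfield, Castillo, Lund, Pereira, Sorensen, Vasquez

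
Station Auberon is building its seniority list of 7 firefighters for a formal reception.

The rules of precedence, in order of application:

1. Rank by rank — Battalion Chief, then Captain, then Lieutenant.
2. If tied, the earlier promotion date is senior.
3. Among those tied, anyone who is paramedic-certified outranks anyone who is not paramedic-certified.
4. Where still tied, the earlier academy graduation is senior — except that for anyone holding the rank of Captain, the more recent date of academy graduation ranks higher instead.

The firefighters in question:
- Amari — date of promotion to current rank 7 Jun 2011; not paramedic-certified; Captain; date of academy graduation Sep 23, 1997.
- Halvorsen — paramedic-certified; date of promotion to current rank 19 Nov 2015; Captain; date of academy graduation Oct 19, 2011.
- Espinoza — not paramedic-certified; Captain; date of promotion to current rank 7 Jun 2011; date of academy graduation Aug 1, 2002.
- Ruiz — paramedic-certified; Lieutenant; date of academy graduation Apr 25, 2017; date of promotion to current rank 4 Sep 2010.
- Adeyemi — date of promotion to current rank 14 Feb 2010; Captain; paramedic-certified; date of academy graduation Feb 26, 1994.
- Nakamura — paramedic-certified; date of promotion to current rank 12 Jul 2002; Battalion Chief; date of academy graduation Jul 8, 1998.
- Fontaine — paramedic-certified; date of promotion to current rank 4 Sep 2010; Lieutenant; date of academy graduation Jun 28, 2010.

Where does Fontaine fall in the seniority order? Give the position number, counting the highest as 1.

By rank: Nakamura (Battalion Chief); then Adeyemi, Espinoza, Amari and Halvorsen (Captain); then Fontaine and Ruiz (Lieutenant).
Among Adeyemi, Espinoza, Amari and Halvorsen, by date of promotion to current rank (earlier first): Adeyemi (14 Feb 2010) before Espinoza and Amari (7 Jun 2011) before Halvorsen (19 Nov 2015).
Espinoza and Amari are each not paramedic-certified, so the next rule applies.
Among Espinoza and Amari, by date of academy graduation (later first) (reversed rule for this group): Espinoza (Aug 1, 2002) before Amari (Sep 23, 1997).
Fontaine and Ruiz both have date of promotion to current rank 4 Sep 2010, so the next rule applies.
Fontaine and Ruiz are each paramedic-certified, so the next rule applies.
Among Fontaine and Ruiz, by date of academy graduation (earlier first): Fontaine (Jun 28, 2010) before Ruiz (Apr 25, 2017).
Order: Nakamura, Adeyemi, Espinoza, Amari, Halvorsen, Fontaine, Ruiz. So position 6.

6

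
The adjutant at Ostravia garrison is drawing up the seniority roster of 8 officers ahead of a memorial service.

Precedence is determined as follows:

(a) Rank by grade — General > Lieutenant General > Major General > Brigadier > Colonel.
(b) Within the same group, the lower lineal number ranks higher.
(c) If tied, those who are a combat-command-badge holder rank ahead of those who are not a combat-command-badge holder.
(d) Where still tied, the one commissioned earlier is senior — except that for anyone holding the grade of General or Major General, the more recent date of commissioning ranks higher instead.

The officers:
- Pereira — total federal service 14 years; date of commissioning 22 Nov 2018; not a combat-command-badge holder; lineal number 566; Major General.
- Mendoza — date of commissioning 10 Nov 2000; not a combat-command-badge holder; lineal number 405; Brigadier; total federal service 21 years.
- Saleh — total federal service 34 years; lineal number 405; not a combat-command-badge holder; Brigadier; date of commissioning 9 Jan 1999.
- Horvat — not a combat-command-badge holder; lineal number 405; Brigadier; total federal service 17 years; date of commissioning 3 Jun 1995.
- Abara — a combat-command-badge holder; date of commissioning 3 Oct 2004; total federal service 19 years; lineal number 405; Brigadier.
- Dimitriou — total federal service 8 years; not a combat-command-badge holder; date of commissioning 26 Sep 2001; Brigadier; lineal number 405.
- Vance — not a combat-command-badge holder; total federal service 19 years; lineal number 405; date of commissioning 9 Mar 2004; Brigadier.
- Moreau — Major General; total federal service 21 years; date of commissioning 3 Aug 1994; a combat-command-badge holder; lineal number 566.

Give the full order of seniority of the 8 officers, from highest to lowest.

By grade: Moreau and Pereira (Major General); then Abara, Horvat, Saleh, Mendoza, Dimitriou and Vance (Brigadier).
Moreau and Pereira both have lineal number 566, so the next rule applies.
Among Moreau and Pereira, a combat-command-badge holder before not a combat-command-badge holder: Moreau (a combat-command-badge holder) before Pereira (not a combat-command-badge holder).
Abara, Horvat, Saleh, Mendoza, Dimitriou and Vance all have lineal number 405, so the next rule applies.
Among Abara, Horvat, Saleh, Mendoza, Dimitriou and Vance, a combat-command-badge holder before not a combat-command-badge holder: Abara (a combat-command-badge holder) before Horvat, Saleh, Mendoza, Dimitriou and Vance (not a combat-command-badge holder).
Among Horvat, Saleh, Mendoza, Dimitriou and Vance, by date of commissioning (earlier first): Horvat (3 Jun 1995) before Saleh (9 Jan 1999) before Mendoza (10 Nov 2000) before Dimitriou (26 Sep 2001) before Vance (9 Mar 2004).
Full order: Moreau, Pereira, Abara, Horvat, Saleh, Mendoza, Dimitriou, Vance.

Moreau, Pereira, Abara, Horvat, Saleh, Mendoza, Dimitriou, Vance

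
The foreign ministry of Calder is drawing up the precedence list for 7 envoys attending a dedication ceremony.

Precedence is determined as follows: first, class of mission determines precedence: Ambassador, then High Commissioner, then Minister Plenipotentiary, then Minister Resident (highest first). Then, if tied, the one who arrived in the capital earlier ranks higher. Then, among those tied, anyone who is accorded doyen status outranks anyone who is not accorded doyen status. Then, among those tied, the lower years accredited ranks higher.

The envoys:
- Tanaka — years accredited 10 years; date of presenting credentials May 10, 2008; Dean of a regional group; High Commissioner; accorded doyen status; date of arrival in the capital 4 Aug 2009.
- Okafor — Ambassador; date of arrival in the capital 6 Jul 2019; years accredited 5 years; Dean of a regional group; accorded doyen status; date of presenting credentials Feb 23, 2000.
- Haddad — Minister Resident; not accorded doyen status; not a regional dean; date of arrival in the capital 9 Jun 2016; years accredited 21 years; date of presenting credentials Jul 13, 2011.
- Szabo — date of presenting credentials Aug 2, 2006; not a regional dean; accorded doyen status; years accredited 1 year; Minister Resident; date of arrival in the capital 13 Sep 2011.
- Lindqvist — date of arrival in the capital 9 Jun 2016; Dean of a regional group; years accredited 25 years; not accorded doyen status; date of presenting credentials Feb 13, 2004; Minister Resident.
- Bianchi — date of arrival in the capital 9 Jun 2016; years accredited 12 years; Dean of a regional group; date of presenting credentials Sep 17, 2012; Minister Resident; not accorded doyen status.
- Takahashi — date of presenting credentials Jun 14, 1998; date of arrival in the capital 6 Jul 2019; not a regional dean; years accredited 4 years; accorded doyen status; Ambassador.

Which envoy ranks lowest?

Lindqvist

By class of mission: Takahashi and Okafor (Ambassador); then Tanaka (High Commissioner); then Szabo, Bianchi, Haddad and Lindqvist (Minister Resident).
Takahashi and Okafor both have date of arrival in the capital 6 Jul 2019, so the next rule applies.
Takahashi and Okafor are each accorded doyen status, so the next rule applies.
Among Takahashi and Okafor, by years accredited (lower first): Takahashi (4 years) before Okafor (5 years).
Among Szabo, Bianchi, Haddad and Lindqvist, by date of arrival in the capital (earlier first): Szabo (13 Sep 2011) before Bianchi, Haddad and Lindqvist (9 Jun 2016).
Bianchi, Haddad and Lindqvist are each not accorded doyen status, so the next rule applies.
Among Bianchi, Haddad and Lindqvist, by years accredited (lower first): Bianchi (12 years) before Haddad (21 years) before Lindqvist (25 years).
Order: Takahashi, Okafor, Tanaka, Szabo, Bianchi, Haddad, Lindqvist.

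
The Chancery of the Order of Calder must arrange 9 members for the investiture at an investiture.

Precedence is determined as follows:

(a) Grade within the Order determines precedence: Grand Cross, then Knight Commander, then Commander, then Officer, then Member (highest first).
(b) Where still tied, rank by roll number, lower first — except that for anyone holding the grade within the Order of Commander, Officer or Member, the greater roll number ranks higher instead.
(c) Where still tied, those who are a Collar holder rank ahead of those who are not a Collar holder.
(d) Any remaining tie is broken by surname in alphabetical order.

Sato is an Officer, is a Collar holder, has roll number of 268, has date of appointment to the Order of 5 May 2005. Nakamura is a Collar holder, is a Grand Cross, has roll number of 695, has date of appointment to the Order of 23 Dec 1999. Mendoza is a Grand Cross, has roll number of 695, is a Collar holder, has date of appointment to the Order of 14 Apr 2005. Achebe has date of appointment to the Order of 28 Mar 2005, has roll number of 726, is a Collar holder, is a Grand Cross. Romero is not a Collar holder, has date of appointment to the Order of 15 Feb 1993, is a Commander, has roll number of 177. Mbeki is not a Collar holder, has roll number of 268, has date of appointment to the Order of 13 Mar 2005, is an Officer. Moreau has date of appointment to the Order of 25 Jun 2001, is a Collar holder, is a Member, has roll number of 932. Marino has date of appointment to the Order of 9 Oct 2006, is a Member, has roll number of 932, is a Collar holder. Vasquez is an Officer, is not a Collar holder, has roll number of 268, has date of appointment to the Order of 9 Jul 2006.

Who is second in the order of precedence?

By grade within the Order: Mendoza, Nakamura and Achebe (Grand Cross); then Romero (Commander); then Sato, Mbeki and Vasquez (Officer); then Marino and Moreau (Member).
Among Mendoza, Nakamura and Achebe, by roll number (lower first): Mendoza and Nakamura (695) before Achebe (726).
Mendoza and Nakamura are each a Collar holder, so the next rule applies.
Among Mendoza and Nakamura, alphabetically by surname: Mendoza before Nakamura.
Sato, Mbeki and Vasquez all have roll number 268, so the next rule applies.
Among Sato, Mbeki and Vasquez, a Collar holder before not a Collar holder: Sato (a Collar holder) before Mbeki and Vasquez (not a Collar holder).
Among Mbeki and Vasquez, alphabetically by surname: Mbeki before Vasquez.
Marino and Moreau both have roll number 932, so the next rule applies.
Marino and Moreau are each a Collar holder, so the next rule applies.
Among Marino and Moreau, alphabetically by surname: Marino before Moreau.
Order: Mendoza, Nakamura, Achebe, Romero, Sato, Mbeki, Vasquez, Marino, Moreau.

Nakamura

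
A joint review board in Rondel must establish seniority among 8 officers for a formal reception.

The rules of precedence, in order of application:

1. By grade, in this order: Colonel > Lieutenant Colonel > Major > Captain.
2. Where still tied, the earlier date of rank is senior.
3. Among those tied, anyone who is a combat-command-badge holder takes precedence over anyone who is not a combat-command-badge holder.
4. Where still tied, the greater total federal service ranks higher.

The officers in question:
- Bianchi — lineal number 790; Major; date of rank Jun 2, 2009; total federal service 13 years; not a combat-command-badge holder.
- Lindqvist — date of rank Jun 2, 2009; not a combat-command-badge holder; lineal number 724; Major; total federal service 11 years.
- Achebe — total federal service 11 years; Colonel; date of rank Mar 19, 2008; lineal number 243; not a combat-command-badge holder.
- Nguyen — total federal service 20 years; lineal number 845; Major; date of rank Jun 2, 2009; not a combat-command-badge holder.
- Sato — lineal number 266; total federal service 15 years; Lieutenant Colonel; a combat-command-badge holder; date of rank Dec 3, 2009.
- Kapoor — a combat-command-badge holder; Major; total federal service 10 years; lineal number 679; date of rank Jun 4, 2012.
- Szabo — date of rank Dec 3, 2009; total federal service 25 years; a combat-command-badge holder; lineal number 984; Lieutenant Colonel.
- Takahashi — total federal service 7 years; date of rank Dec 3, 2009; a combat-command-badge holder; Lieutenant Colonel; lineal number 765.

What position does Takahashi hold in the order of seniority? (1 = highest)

By grade: Achebe (Colonel); then Szabo, Sato and Takahashi (Lieutenant Colonel); then Nguyen, Bianchi, Lindqvist and Kapoor (Major).
Szabo, Sato and Takahashi all have date of rank Dec 3, 2009, so the next rule applies.
Szabo, Sato and Takahashi are each a combat-command-badge holder, so the next rule applies.
Among Szabo, Sato and Takahashi, by total federal service (higher first): Szabo (25 years) before Sato (15 years) before Takahashi (7 years).
Among Nguyen, Bianchi, Lindqvist and Kapoor, by date of rank (earlier first): Nguyen, Bianchi and Lindqvist (Jun 2, 2009) before Kapoor (Jun 4, 2012).
Nguyen, Bianchi and Lindqvist are each not a combat-command-badge holder, so the next rule applies.
Among Nguyen, Bianchi and Lindqvist, by total federal service (higher first): Nguyen (20 years) before Bianchi (13 years) before Lindqvist (11 years).
Order: Achebe, Szabo, Sato, Takahashi, Nguyen, Bianchi, Lindqvist, Kapoor. So position 4.

4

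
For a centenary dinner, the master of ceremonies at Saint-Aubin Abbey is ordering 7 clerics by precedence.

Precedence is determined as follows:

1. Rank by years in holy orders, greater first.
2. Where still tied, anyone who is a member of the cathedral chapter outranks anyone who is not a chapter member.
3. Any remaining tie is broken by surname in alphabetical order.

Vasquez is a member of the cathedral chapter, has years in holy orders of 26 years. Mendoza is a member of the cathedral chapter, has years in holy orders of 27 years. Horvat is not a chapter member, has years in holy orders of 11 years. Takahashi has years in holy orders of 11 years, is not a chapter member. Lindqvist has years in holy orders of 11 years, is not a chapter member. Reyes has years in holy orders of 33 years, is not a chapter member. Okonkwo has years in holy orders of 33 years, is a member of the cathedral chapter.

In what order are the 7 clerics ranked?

Okonkwo, Reyes, Mendoza, Vasquez, Horvat, Lindqvist, Takahashi

By years in holy orders (higher first): Okonkwo and Reyes (both 33 years); then Mendoza (27 years); then Vasquez (26 years); then Horvat, Lindqvist and Takahashi (each 11 years).
Among Okonkwo and Reyes, a member of the cathedral chapter before not a chapter member: Okonkwo (a member of the cathedral chapter) before Reyes (not a chapter member).
Horvat, Lindqvist and Takahashi are each not a chapter member, so the next rule applies.
Among Horvat, Lindqvist and Takahashi, alphabetically by surname: Horvat before Lindqvist before Takahashi.
Full order: Okonkwo, Reyes, Mendoza, Vasquez, Horvat, Lindqvist, Takahashi.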